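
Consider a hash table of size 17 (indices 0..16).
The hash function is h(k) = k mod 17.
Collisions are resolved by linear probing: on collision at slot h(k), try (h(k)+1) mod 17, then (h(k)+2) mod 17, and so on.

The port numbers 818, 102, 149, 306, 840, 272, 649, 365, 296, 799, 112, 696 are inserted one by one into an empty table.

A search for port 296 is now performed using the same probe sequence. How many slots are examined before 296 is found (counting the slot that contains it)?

818 hashes to 2; slot 2 is free → place at 2.
102 hashes to 0; slot 0 is free → place at 0.
149 hashes to 13; slot 13 is free → place at 13.
306 hashes to 0; 0 taken → place at 1.
840 hashes to 7; slot 7 is free → place at 7.
272 hashes to 0; 0,1,2 taken → place at 3.
649 hashes to 3; 3 taken → place at 4.
365 hashes to 8; slot 8 is free → place at 8.
296 hashes to 7; 7,8 taken → place at 9.
799 hashes to 0; 0,1,2,3,4 taken → place at 5.
112 hashes to 10; slot 10 is free → place at 10.
696 hashes to 16; slot 16 is free → place at 16.
Table: [102, 306, 818, 272, 649, 799, —, 840, 365, 296, 112, —, —, 149, —, —, 696]
Lookup 296: h=7, probe 7,8,9 → found at 9.

3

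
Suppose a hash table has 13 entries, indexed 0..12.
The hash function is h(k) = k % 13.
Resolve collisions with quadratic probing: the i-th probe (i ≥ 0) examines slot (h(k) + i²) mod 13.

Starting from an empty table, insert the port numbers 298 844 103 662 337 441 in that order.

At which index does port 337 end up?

298 hashes to 12; slot 12 is free => place at 12.
844 hashes to 12; 12 taken => place at 0.
103 hashes to 12; 12,0 taken => place at 3.
662 hashes to 12; 12,0,3 taken => place at 8.
337 hashes to 12; 12,0,3,8 taken => place at 2.
441 hashes to 12; 12,0,3,8,2 taken => place at 11.
Table: [844, ., 337, 103, ., ., ., ., 662, ., ., 441, 298]

2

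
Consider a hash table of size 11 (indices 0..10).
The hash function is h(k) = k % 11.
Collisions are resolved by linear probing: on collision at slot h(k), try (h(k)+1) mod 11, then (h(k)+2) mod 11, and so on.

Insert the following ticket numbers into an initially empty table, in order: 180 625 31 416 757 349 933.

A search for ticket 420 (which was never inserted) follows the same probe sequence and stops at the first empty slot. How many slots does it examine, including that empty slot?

2

180: h=4 → slot 4
625: h=9 → slot 9
31: h=9, probe 9,10 → slot 10
416: h=9, probe 9,10,0 → slot 0
757: h=9, probe 9,10,0,1 → slot 1
349: h=8 → slot 8
933: h=9, probe 9,10,0,1,2 → slot 2
Table: [416, 757, 933, _, 180, _, _, _, 349, 625, 31]
Lookup 420: h=2, probe 2,3 → slot 3 empty, not found.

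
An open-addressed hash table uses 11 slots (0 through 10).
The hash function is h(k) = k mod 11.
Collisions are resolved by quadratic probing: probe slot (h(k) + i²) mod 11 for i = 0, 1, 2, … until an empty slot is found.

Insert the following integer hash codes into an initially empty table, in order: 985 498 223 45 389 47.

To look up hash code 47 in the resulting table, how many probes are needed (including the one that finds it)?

985: h=6 -> slot 6
498: h=3 -> slot 3
223: h=3, probe 3,4 -> slot 4
45: h=1 -> slot 1
389: h=4, probe 4,5 -> slot 5
47: h=3, probe 3,4,7 -> slot 7
Table: [., 45, ., 498, 223, 389, 985, 47, ., ., .]
Lookup 47: h=3, probe 3,4,7 → found at 7.

3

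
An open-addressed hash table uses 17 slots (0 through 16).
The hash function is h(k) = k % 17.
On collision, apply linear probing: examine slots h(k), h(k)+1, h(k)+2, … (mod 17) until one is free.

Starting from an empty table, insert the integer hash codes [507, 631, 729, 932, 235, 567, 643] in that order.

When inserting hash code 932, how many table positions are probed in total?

3

Insert 507: h=14, slot 14 empty → index 14.
Insert 631: h=2, slot 2 empty → index 2.
Insert 729: h=15, slot 15 empty → index 15.
Insert 932: h=14, slots 14,15 occupied → index 16.
Insert 235: h=14, slots 14,15,16 occupied → index 0.
Insert 567: h=6, slot 6 empty → index 6.
Insert 643: h=14, slots 14,15,16,0 occupied → index 1.
Table: [235, 643, 631, ., ., ., 567, ., ., ., ., ., ., ., 507, 729, 932]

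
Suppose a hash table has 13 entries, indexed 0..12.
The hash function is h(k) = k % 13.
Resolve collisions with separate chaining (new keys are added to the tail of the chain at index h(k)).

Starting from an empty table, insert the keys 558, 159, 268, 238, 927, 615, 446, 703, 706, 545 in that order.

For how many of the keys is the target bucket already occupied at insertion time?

Insert 558: h=12, bucket 12 empty -> new chain.
Insert 159: h=3, bucket 3 empty -> new chain.
Insert 268: h=8, bucket 8 empty -> new chain.
Insert 238: h=4, bucket 4 empty -> new chain.
Insert 927: h=4, bucket 4 nonempty -> append to chain.
Insert 615: h=4, bucket 4 nonempty -> append to chain.
Insert 446: h=4, bucket 4 nonempty -> append to chain.
Insert 703: h=1, bucket 1 empty -> new chain.
Insert 706: h=4, bucket 4 nonempty -> append to chain.
Insert 545: h=12, bucket 12 nonempty -> append to chain.
Final buckets:
0: -
1: 703
2: -
3: 159
4: 238 -> 927 -> 615 -> 446 -> 706
5: -
6: -
7: -
8: 268
9: -
10: -
11: -
12: 558 -> 545

5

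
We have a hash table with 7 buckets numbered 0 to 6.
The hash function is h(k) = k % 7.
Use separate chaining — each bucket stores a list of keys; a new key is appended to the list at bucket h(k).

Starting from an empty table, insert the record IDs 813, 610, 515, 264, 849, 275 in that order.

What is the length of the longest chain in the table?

Insert 813: h=1, bucket 1 empty → new chain.
Insert 610: h=1, bucket 1 nonempty → append to chain.
Insert 515: h=4, bucket 4 empty → new chain.
Insert 264: h=5, bucket 5 empty → new chain.
Insert 849: h=2, bucket 2 empty → new chain.
Insert 275: h=2, bucket 2 nonempty → append to chain.
Final buckets:
0: —
1: 813 -> 610
2: 849 -> 275
3: —
4: 515
5: 264
6: —

2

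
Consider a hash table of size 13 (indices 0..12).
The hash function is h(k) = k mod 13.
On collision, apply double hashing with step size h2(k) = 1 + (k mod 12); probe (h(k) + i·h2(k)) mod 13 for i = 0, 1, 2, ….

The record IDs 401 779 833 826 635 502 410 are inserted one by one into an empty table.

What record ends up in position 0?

401 hashes to 11; slot 11 is free => place at 11.
779 hashes to 12; slot 12 is free => place at 12.
833 hashes to 1; slot 1 is free => place at 1.
826 hashes to 7; slot 7 is free => place at 7.
635 hashes to 11, h2=12; 11 taken => place at 10.
502 hashes to 8; slot 8 is free => place at 8.
410 hashes to 7, h2=3; 7,10 taken => place at 0.
Table: [410, 833, ., ., ., ., ., 826, 502, ., 635, 401, 779]

410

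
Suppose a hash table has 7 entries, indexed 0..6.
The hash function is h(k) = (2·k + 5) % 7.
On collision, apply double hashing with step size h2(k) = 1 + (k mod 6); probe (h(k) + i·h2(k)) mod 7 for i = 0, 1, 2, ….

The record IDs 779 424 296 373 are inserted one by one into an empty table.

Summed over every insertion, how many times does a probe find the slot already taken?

779 hashes to 2; slot 2 is free → place at 2.
424 hashes to 6; slot 6 is free → place at 6.
296 hashes to 2, h2=3; 2 taken → place at 5.
373 hashes to 2, h2=2; 2 taken → place at 4.
Table: [—, —, 779, —, 373, 296, 424]

2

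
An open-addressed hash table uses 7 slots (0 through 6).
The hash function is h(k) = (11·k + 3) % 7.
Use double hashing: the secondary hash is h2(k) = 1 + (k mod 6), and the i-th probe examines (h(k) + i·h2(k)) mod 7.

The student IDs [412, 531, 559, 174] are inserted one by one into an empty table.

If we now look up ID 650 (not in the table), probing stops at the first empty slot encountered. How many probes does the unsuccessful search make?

412: h=6 => slot 6
531: h=6, h2=4, probe 6,3 => slot 3
559: h=6, h2=2, probe 6,1 => slot 1
174: h=6, h2=1, probe 6,0 => slot 0
Table: [174, 559, ., 531, ., ., 412]
Lookup 650: h=6, h2=3, probe 6,2 → slot 2 empty, not found.

2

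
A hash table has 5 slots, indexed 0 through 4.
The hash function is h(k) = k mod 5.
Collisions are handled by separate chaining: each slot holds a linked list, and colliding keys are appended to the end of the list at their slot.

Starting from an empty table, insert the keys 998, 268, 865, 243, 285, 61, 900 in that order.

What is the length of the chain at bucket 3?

998 → bucket 3
268 → bucket 3 (collision)
865 → bucket 0
243 → bucket 3 (collision)
285 → bucket 0 (collision)
61 → bucket 1
900 → bucket 0 (collision)
Final buckets:
0: 865 -> 285 -> 900
1: 61
2: .
3: 998 -> 268 -> 243
4: .

3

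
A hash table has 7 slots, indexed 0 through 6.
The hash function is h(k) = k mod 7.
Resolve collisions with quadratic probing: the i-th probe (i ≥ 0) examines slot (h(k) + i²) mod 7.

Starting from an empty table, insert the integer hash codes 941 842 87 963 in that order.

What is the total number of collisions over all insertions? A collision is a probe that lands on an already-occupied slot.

2

941 hashes to 3; slot 3 is free => place at 3.
842 hashes to 2; slot 2 is free => place at 2.
87 hashes to 3; 3 taken => place at 4.
963 hashes to 4; 4 taken => place at 5.
Table: [—, —, 842, 941, 87, 963, —]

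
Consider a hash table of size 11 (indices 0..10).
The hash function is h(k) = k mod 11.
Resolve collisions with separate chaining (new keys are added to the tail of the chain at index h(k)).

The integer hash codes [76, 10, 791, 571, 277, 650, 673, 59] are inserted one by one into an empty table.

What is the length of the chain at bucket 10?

Insert 76: h=10, bucket 10 empty → new chain.
Insert 10: h=10, bucket 10 nonempty → append to chain.
Insert 791: h=10, bucket 10 nonempty → append to chain.
Insert 571: h=10, bucket 10 nonempty → append to chain.
Insert 277: h=2, bucket 2 empty → new chain.
Insert 650: h=1, bucket 1 empty → new chain.
Insert 673: h=2, bucket 2 nonempty → append to chain.
Insert 59: h=4, bucket 4 empty → new chain.
Final buckets:
0: ∅
1: 650
2: 277 -> 673
3: ∅
4: 59
5: ∅
6: ∅
7: ∅
8: ∅
9: ∅
10: 76 -> 10 -> 791 -> 571

4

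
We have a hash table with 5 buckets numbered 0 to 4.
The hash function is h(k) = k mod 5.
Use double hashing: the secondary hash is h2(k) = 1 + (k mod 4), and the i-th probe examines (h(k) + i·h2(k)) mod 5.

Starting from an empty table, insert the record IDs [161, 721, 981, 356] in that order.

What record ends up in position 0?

981

161: h=1 -> slot 1
721: h=1, h2=2, probe 1,3 -> slot 3
981: h=1, h2=2, probe 1,3,0 -> slot 0
356: h=1, h2=1, probe 1,2 -> slot 2
Table: [981, 161, 356, 721, -]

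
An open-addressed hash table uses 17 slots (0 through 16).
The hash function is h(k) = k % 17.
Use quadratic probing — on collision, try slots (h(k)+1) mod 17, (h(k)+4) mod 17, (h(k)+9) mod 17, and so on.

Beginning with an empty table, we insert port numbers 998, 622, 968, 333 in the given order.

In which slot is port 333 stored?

11

998: h=12 → slot 12
622: h=10 → slot 10
968: h=16 → slot 16
333: h=10, probe 10,11 → slot 11
Table: [., ., ., ., ., ., ., ., ., ., 622, 333, 998, ., ., ., 968]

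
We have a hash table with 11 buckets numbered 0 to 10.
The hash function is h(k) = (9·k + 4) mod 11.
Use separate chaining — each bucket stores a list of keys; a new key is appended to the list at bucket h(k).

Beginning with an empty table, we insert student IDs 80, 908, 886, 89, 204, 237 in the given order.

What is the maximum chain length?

4

80 → bucket 9
908 → bucket 3
886 → bucket 3 (collision)
89 → bucket 2
204 → bucket 3 (collision)
237 → bucket 3 (collision)
Final buckets:
0: _
1: _
2: 89
3: 908 -> 886 -> 204 -> 237
4: _
5: _
6: _
7: _
8: _
9: 80
10: _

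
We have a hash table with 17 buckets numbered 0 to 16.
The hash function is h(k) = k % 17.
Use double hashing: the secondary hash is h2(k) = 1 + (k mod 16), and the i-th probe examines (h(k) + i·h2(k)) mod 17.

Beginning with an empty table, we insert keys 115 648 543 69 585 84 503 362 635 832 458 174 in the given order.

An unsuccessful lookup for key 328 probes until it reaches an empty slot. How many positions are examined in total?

2

115 hashes to 13; slot 13 is free → place at 13.
648 hashes to 2; slot 2 is free → place at 2.
543 hashes to 16; slot 16 is free → place at 16.
69 hashes to 1; slot 1 is free → place at 1.
585 hashes to 7; slot 7 is free → place at 7.
84 hashes to 16, h2=5; 16 taken → place at 4.
503 hashes to 10; slot 10 is free → place at 10.
362 hashes to 5; slot 5 is free → place at 5.
635 hashes to 6; slot 6 is free → place at 6.
832 hashes to 16, h2=1; 16 taken → place at 0.
458 hashes to 16, h2=11; 16,10,4 taken → place at 15.
174 hashes to 4, h2=15; 4,2,0,15,13 taken → place at 11.
Table: [832, 69, 648, —, 84, 362, 635, 585, —, —, 503, 174, —, 115, —, 458, 543]
Lookup 328: h=5, h2=9, probe 5,14 → slot 14 empty, not found.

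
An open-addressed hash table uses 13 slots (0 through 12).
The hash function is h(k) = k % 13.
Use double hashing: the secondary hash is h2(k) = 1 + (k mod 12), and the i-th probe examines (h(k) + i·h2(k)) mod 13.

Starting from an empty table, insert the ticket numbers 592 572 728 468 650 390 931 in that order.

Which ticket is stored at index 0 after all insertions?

572

592: h=7 -> slot 7
572: h=0 -> slot 0
728: h=0, h2=9, probe 0,9 -> slot 9
468: h=0, h2=1, probe 0,1 -> slot 1
650: h=0, h2=3, probe 0,3 -> slot 3
390: h=0, h2=7, probe 0,7,1,8 -> slot 8
931: h=8, h2=8, probe 8,3,11 -> slot 11
Table: [572, 468, —, 650, —, —, —, 592, 390, 728, —, 931, —]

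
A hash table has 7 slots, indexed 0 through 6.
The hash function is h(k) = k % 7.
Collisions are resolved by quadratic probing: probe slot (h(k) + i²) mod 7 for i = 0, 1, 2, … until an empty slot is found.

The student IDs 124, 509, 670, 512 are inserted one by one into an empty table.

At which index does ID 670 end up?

124 hashes to 5; slot 5 is free → place at 5.
509 hashes to 5; 5 taken → place at 6.
670 hashes to 5; 5,6 taken → place at 2.
512 hashes to 1; slot 1 is free → place at 1.
Table: [., 512, 670, ., ., 124, 509]

2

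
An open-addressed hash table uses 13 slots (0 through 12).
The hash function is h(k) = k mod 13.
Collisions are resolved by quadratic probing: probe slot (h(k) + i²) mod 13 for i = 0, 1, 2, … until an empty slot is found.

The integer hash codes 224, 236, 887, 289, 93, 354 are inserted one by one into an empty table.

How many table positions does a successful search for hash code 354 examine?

4

Insert 224: h=3, slot 3 empty → index 3.
Insert 236: h=2, slot 2 empty → index 2.
Insert 887: h=3, slot 3 occupied → index 4.
Insert 289: h=3, slots 3,4 occupied → index 7.
Insert 93: h=2, slots 2,3 occupied → index 6.
Insert 354: h=3, slots 3,4,7 occupied → index 12.
Table: [-, -, 236, 224, 887, -, 93, 289, -, -, -, -, 354]
Lookup 354: h=3, probe 3,4,7,12 → found at 12.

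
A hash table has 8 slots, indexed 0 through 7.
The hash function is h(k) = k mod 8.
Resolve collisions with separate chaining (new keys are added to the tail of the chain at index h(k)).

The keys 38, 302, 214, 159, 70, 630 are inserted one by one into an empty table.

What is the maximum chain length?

5

38 → bucket 6
302 → bucket 6 (collision)
214 → bucket 6 (collision)
159 → bucket 7
70 → bucket 6 (collision)
630 → bucket 6 (collision)
Final buckets:
0: -
1: -
2: -
3: -
4: -
5: -
6: 38 -> 302 -> 214 -> 70 -> 630
7: 159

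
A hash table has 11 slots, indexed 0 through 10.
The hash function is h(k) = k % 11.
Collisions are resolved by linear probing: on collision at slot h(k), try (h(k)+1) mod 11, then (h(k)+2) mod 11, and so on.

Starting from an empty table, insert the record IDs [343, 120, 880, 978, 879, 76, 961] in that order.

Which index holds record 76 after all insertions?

Insert 343: h=2, slot 2 empty -> index 2.
Insert 120: h=10, slot 10 empty -> index 10.
Insert 880: h=0, slot 0 empty -> index 0.
Insert 978: h=10, slots 10,0 occupied -> index 1.
Insert 879: h=10, slots 10,0,1,2 occupied -> index 3.
Insert 76: h=10, slots 10,0,1,2,3 occupied -> index 4.
Insert 961: h=4, slot 4 occupied -> index 5.
Table: [880, 978, 343, 879, 76, 961, -, -, -, -, 120]

4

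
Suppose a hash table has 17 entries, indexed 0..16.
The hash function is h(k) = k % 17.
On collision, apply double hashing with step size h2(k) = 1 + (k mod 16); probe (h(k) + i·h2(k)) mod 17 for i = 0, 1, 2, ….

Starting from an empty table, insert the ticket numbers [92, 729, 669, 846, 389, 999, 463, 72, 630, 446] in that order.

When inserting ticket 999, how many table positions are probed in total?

3

92: h=7 → slot 7
729: h=15 → slot 15
669: h=6 → slot 6
846: h=13 → slot 13
389: h=15, h2=6, probe 15,4 → slot 4
999: h=13, h2=8, probe 13,4,12 → slot 12
463: h=4, h2=16, probe 4,3 → slot 3
72: h=4, h2=9, probe 4,13,5 → slot 5
630: h=1 → slot 1
446: h=4, h2=15, probe 4,2 → slot 2
Table: [., 630, 446, 463, 389, 72, 669, 92, ., ., ., ., 999, 846, ., 729, .]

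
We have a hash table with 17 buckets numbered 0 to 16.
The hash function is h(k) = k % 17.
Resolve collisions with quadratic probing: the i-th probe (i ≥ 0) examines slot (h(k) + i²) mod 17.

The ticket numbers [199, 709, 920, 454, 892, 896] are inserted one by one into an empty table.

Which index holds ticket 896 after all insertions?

4

199 hashes to 12; slot 12 is free → place at 12.
709 hashes to 12; 12 taken → place at 13.
920 hashes to 2; slot 2 is free → place at 2.
454 hashes to 12; 12,13 taken → place at 16.
892 hashes to 8; slot 8 is free → place at 8.
896 hashes to 12; 12,13,16 taken → place at 4.
Table: [-, -, 920, -, 896, -, -, -, 892, -, -, -, 199, 709, -, -, 454]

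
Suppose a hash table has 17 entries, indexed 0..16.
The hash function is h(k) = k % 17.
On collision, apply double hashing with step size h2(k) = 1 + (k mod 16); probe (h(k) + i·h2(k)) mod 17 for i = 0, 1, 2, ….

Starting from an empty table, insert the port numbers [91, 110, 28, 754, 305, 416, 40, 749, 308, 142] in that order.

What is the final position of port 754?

91 hashes to 6; slot 6 is free -> place at 6.
110 hashes to 8; slot 8 is free -> place at 8.
28 hashes to 11; slot 11 is free -> place at 11.
754 hashes to 6, h2=3; 6 taken -> place at 9.
305 hashes to 16; slot 16 is free -> place at 16.
416 hashes to 8, h2=1; 8,9 taken -> place at 10.
40 hashes to 6, h2=9; 6 taken -> place at 15.
749 hashes to 1; slot 1 is free -> place at 1.
308 hashes to 2; slot 2 is free -> place at 2.
142 hashes to 6, h2=15; 6 taken -> place at 4.
Table: [—, 749, 308, —, 142, —, 91, —, 110, 754, 416, 28, —, —, —, 40, 305]

9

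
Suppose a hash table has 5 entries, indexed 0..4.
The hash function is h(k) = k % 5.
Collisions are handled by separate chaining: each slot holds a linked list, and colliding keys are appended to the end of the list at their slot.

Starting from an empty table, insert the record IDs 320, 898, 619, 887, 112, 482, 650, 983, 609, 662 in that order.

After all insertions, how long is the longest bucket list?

4

Insert 320: h=0, bucket 0 empty -> new chain.
Insert 898: h=3, bucket 3 empty -> new chain.
Insert 619: h=4, bucket 4 empty -> new chain.
Insert 887: h=2, bucket 2 empty -> new chain.
Insert 112: h=2, bucket 2 nonempty -> append to chain.
Insert 482: h=2, bucket 2 nonempty -> append to chain.
Insert 650: h=0, bucket 0 nonempty -> append to chain.
Insert 983: h=3, bucket 3 nonempty -> append to chain.
Insert 609: h=4, bucket 4 nonempty -> append to chain.
Insert 662: h=2, bucket 2 nonempty -> append to chain.
Final buckets:
0: 320 -> 650
1: —
2: 887 -> 112 -> 482 -> 662
3: 898 -> 983
4: 619 -> 609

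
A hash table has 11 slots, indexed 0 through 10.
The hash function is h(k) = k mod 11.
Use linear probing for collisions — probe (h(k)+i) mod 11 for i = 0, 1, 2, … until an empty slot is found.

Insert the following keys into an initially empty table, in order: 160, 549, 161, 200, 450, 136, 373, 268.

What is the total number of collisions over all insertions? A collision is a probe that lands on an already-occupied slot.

160: h=6 -> slot 6
549: h=10 -> slot 10
161: h=7 -> slot 7
200: h=2 -> slot 2
450: h=10, probe 10,0 -> slot 0
136: h=4 -> slot 4
373: h=10, probe 10,0,1 -> slot 1
268: h=4, probe 4,5 -> slot 5
Table: [450, 373, 200, -, 136, 268, 160, 161, -, -, 549]

4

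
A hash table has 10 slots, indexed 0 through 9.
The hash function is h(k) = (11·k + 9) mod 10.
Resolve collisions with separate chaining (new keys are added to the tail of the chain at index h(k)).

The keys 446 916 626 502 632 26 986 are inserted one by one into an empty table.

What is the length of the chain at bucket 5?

5

446 → bucket 5
916 → bucket 5 (collision)
626 → bucket 5 (collision)
502 → bucket 1
632 → bucket 1 (collision)
26 → bucket 5 (collision)
986 → bucket 5 (collision)
Final buckets:
0: .
1: 502 -> 632
2: .
3: .
4: .
5: 446 -> 916 -> 626 -> 26 -> 986
6: .
7: .
8: .
9: .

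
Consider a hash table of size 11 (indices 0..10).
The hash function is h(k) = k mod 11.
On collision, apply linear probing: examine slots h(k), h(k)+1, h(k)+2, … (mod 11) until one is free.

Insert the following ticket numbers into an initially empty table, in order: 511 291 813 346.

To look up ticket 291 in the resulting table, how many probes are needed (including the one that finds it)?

Insert 511: h=5, slot 5 empty => index 5.
Insert 291: h=5, slot 5 occupied => index 6.
Insert 813: h=10, slot 10 empty => index 10.
Insert 346: h=5, slots 5,6 occupied => index 7.
Table: [∅, ∅, ∅, ∅, ∅, 511, 291, 346, ∅, ∅, 813]
Lookup 291: h=5, probe 5,6 → found at 6.

2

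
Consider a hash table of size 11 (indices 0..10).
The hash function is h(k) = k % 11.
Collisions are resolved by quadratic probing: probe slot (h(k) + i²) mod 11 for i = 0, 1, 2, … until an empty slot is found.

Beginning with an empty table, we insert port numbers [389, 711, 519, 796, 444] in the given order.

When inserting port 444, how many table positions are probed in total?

3

389 hashes to 4; slot 4 is free -> place at 4.
711 hashes to 7; slot 7 is free -> place at 7.
519 hashes to 2; slot 2 is free -> place at 2.
796 hashes to 4; 4 taken -> place at 5.
444 hashes to 4; 4,5 taken -> place at 8.
Table: [., ., 519, ., 389, 796, ., 711, 444, ., .]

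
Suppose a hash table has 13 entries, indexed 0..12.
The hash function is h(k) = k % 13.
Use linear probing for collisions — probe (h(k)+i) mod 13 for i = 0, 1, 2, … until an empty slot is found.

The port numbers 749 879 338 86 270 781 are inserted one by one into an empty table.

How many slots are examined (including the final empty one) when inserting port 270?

2

749: h=8 => slot 8
879: h=8, probe 8,9 => slot 9
338: h=0 => slot 0
86: h=8, probe 8,9,10 => slot 10
270: h=10, probe 10,11 => slot 11
781: h=1 => slot 1
Table: [338, 781, ∅, ∅, ∅, ∅, ∅, ∅, 749, 879, 86, 270, ∅]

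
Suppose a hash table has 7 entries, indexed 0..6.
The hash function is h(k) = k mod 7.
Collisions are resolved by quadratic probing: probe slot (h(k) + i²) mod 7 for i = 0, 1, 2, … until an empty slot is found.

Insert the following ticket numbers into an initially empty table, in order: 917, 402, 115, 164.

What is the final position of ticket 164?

5

917 hashes to 0; slot 0 is free -> place at 0.
402 hashes to 3; slot 3 is free -> place at 3.
115 hashes to 3; 3 taken -> place at 4.
164 hashes to 3; 3,4,0 taken -> place at 5.
Table: [917, ∅, ∅, 402, 115, 164, ∅]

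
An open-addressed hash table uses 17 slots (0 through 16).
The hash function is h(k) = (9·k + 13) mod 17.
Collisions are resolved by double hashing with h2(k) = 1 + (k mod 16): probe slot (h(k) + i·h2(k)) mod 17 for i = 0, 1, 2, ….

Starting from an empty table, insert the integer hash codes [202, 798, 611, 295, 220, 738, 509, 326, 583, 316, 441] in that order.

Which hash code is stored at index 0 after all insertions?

220

202 hashes to 12; slot 12 is free -> place at 12.
798 hashes to 4; slot 4 is free -> place at 4.
611 hashes to 4, h2=4; 4 taken -> place at 8.
295 hashes to 16; slot 16 is free -> place at 16.
220 hashes to 4, h2=13; 4 taken -> place at 0.
738 hashes to 8, h2=3; 8 taken -> place at 11.
509 hashes to 4, h2=14; 4 taken -> place at 1.
326 hashes to 6; slot 6 is free -> place at 6.
583 hashes to 7; slot 7 is free -> place at 7.
316 hashes to 1, h2=13; 1 taken -> place at 14.
441 hashes to 4, h2=10; 4,14,7,0 taken -> place at 10.
Table: [220, 509, ∅, ∅, 798, ∅, 326, 583, 611, ∅, 441, 738, 202, ∅, 316, ∅, 295]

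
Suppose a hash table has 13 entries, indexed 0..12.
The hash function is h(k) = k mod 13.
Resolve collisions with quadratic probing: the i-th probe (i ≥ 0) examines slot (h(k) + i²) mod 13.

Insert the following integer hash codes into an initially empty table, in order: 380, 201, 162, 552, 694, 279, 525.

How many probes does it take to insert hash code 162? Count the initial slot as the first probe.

2

380: h=3 => slot 3
201: h=6 => slot 6
162: h=6, probe 6,7 => slot 7
552: h=6, probe 6,7,10 => slot 10
694: h=5 => slot 5
279: h=6, probe 6,7,10,2 => slot 2
525: h=5, probe 5,6,9 => slot 9
Table: [_, _, 279, 380, _, 694, 201, 162, _, 525, 552, _, _]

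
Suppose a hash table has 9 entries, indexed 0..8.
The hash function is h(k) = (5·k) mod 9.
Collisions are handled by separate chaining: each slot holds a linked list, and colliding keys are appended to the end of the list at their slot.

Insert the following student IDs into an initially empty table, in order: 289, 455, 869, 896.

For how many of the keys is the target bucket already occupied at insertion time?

2

Insert 289: h=5, bucket 5 empty → new chain.
Insert 455: h=7, bucket 7 empty → new chain.
Insert 869: h=7, bucket 7 nonempty → append to chain.
Insert 896: h=7, bucket 7 nonempty → append to chain.
Final buckets:
0: -
1: -
2: -
3: -
4: -
5: 289
6: -
7: 455 -> 869 -> 896
8: -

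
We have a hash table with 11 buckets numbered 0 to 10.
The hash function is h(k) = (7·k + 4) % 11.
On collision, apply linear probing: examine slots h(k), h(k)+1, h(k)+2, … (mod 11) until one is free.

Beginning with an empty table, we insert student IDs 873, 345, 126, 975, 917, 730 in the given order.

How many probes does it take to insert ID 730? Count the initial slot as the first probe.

873 hashes to 10; slot 10 is free -> place at 10.
345 hashes to 10; 10 taken -> place at 0.
126 hashes to 6; slot 6 is free -> place at 6.
975 hashes to 9; slot 9 is free -> place at 9.
917 hashes to 10; 10,0 taken -> place at 1.
730 hashes to 10; 10,0,1 taken -> place at 2.
Table: [345, 917, 730, ∅, ∅, ∅, 126, ∅, ∅, 975, 873]

4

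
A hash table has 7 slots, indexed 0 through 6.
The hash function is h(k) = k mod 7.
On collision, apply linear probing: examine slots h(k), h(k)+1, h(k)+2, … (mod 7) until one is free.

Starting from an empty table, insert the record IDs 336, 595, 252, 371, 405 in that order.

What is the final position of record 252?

2

336 hashes to 0; slot 0 is free -> place at 0.
595 hashes to 0; 0 taken -> place at 1.
252 hashes to 0; 0,1 taken -> place at 2.
371 hashes to 0; 0,1,2 taken -> place at 3.
405 hashes to 6; slot 6 is free -> place at 6.
Table: [336, 595, 252, 371, —, —, 405]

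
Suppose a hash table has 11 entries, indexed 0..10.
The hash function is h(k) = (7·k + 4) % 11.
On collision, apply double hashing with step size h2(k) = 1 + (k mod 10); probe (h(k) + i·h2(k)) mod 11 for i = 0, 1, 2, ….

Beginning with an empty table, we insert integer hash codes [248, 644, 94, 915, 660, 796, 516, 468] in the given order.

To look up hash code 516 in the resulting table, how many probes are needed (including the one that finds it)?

3

248 hashes to 2; slot 2 is free -> place at 2.
644 hashes to 2, h2=5; 2 taken -> place at 7.
94 hashes to 2, h2=5; 2,7 taken -> place at 1.
915 hashes to 7, h2=6; 7,2 taken -> place at 8.
660 hashes to 4; slot 4 is free -> place at 4.
796 hashes to 10; slot 10 is free -> place at 10.
516 hashes to 8, h2=7; 8,4 taken -> place at 0.
468 hashes to 2, h2=9; 2,0 taken -> place at 9.
Table: [516, 94, 248, ., 660, ., ., 644, 915, 468, 796]
Lookup 516: h=8, h2=7, probe 8,4,0 → found at 0.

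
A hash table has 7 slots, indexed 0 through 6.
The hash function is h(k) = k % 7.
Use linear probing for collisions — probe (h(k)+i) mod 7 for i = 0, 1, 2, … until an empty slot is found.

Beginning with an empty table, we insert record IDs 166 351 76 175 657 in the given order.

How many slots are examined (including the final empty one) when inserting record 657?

Insert 166: h=5, slot 5 empty → index 5.
Insert 351: h=1, slot 1 empty → index 1.
Insert 76: h=6, slot 6 empty → index 6.
Insert 175: h=0, slot 0 empty → index 0.
Insert 657: h=6, slots 6,0,1 occupied → index 2.
Table: [175, 351, 657, —, —, 166, 76]

4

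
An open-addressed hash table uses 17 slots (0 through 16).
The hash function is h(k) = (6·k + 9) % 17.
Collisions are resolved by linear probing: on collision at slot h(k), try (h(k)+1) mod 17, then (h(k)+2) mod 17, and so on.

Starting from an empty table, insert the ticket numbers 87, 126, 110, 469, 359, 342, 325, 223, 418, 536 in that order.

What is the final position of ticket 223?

9

87: h=4 -> slot 4
126: h=0 -> slot 0
110: h=6 -> slot 6
469: h=1 -> slot 1
359: h=4, probe 4,5 -> slot 5
342: h=4, probe 4,5,6,7 -> slot 7
325: h=4, probe 4,5,6,7,8 -> slot 8
223: h=4, probe 4,5,6,7,8,9 -> slot 9
418: h=1, probe 1,2 -> slot 2
536: h=12 -> slot 12
Table: [126, 469, 418, ., 87, 359, 110, 342, 325, 223, ., ., 536, ., ., ., .]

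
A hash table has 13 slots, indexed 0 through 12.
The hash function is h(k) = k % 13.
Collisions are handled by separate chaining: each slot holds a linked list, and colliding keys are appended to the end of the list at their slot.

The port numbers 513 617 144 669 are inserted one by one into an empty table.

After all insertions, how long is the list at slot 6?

3

Insert 513: h=6, bucket 6 empty -> new chain.
Insert 617: h=6, bucket 6 nonempty -> append to chain.
Insert 144: h=1, bucket 1 empty -> new chain.
Insert 669: h=6, bucket 6 nonempty -> append to chain.
Final buckets:
0: —
1: 144
2: —
3: —
4: —
5: —
6: 513 -> 617 -> 669
7: —
8: —
9: —
10: —
11: —
12: —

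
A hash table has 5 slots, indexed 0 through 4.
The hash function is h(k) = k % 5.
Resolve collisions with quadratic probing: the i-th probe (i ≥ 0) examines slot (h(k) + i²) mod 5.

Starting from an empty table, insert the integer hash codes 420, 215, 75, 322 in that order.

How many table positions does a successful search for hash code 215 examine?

420: h=0 -> slot 0
215: h=0, probe 0,1 -> slot 1
75: h=0, probe 0,1,4 -> slot 4
322: h=2 -> slot 2
Table: [420, 215, 322, —, 75]
Lookup 215: h=0, probe 0,1 → found at 1.

2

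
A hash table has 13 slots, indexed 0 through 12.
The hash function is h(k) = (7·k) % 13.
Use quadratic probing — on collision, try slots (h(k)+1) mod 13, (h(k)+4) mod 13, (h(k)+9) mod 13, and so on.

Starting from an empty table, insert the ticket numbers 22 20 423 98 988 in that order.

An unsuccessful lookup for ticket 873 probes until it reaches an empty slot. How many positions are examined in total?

2

22 hashes to 11; slot 11 is free => place at 11.
20 hashes to 10; slot 10 is free => place at 10.
423 hashes to 10; 10,11 taken => place at 1.
98 hashes to 10; 10,11,1 taken => place at 6.
988 hashes to 0; slot 0 is free => place at 0.
Table: [988, 423, ∅, ∅, ∅, ∅, 98, ∅, ∅, ∅, 20, 22, ∅]
Lookup 873: h=1, probe 1,2 → slot 2 empty, not found.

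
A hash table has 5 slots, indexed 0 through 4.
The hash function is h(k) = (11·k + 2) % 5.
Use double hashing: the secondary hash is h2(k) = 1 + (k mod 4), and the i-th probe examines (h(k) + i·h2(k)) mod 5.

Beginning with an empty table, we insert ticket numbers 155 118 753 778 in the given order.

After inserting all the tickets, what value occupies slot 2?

155

Insert 155: h=2, slot 2 empty => index 2.
Insert 118: h=0, slot 0 empty => index 0.
Insert 753: h=0, h2=2, slots 0,2 occupied => index 4.
Insert 778: h=0, h2=3, slot 0 occupied => index 3.
Table: [118, —, 155, 778, 753]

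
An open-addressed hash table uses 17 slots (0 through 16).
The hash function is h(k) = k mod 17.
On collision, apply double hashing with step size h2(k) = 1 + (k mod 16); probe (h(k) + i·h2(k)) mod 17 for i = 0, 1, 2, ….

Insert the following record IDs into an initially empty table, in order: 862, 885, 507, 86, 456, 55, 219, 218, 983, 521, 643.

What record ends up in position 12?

862

Insert 862: h=12, slot 12 empty -> index 12.
Insert 885: h=1, slot 1 empty -> index 1.
Insert 507: h=14, slot 14 empty -> index 14.
Insert 86: h=1, h2=7, slot 1 occupied -> index 8.
Insert 456: h=14, h2=9, slot 14 occupied -> index 6.
Insert 55: h=4, slot 4 empty -> index 4.
Insert 219: h=15, slot 15 empty -> index 15.
Insert 218: h=14, h2=11, slots 14,8 occupied -> index 2.
Insert 983: h=14, h2=8, slot 14 occupied -> index 5.
Insert 521: h=11, slot 11 empty -> index 11.
Insert 643: h=14, h2=4, slots 14,1,5 occupied -> index 9.
Table: [., 885, 218, ., 55, 983, 456, ., 86, 643, ., 521, 862, ., 507, 219, .]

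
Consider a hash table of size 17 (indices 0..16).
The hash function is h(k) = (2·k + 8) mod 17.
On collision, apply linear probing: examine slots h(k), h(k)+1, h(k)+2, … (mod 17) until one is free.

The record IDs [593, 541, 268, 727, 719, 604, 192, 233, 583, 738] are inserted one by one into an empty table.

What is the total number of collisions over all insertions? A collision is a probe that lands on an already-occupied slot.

14

593 hashes to 4; slot 4 is free -> place at 4.
541 hashes to 2; slot 2 is free -> place at 2.
268 hashes to 0; slot 0 is free -> place at 0.
727 hashes to 0; 0 taken -> place at 1.
719 hashes to 1; 1,2 taken -> place at 3.
604 hashes to 9; slot 9 is free -> place at 9.
192 hashes to 1; 1,2,3,4 taken -> place at 5.
233 hashes to 15; slot 15 is free -> place at 15.
583 hashes to 1; 1,2,3,4,5 taken -> place at 6.
738 hashes to 5; 5,6 taken -> place at 7.
Table: [268, 727, 541, 719, 593, 192, 583, 738, ∅, 604, ∅, ∅, ∅, ∅, ∅, 233, ∅]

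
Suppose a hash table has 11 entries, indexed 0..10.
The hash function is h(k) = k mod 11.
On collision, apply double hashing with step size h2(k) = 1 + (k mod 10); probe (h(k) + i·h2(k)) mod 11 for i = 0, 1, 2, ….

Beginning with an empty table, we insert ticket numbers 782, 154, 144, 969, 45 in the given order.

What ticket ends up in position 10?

782 hashes to 1; slot 1 is free → place at 1.
154 hashes to 0; slot 0 is free → place at 0.
144 hashes to 1, h2=5; 1 taken → place at 6.
969 hashes to 1, h2=10; 1,0 taken → place at 10.
45 hashes to 1, h2=6; 1 taken → place at 7.
Table: [154, 782, -, -, -, -, 144, 45, -, -, 969]

969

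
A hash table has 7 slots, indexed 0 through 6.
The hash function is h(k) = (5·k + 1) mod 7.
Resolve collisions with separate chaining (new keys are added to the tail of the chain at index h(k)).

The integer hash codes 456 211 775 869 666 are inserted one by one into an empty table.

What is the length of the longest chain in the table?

456 -> bucket 6
211 -> bucket 6 (collision)
775 -> bucket 5
869 -> bucket 6 (collision)
666 -> bucket 6 (collision)
Final buckets:
0: —
1: —
2: —
3: —
4: —
5: 775
6: 456 -> 211 -> 869 -> 666

4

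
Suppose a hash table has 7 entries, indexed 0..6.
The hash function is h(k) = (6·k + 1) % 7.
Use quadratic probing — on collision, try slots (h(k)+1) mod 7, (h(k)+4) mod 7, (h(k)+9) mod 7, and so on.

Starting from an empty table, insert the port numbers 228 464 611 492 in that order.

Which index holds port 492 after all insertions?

3

228 hashes to 4; slot 4 is free => place at 4.
464 hashes to 6; slot 6 is free => place at 6.
611 hashes to 6; 6 taken => place at 0.
492 hashes to 6; 6,0 taken => place at 3.
Table: [611, ∅, ∅, 492, 228, ∅, 464]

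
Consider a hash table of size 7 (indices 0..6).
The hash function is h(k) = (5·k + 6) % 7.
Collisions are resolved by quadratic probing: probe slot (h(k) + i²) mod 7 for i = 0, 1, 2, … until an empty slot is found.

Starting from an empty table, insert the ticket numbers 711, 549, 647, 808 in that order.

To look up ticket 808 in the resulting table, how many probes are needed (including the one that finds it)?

Insert 711: h=5, slot 5 empty → index 5.
Insert 549: h=0, slot 0 empty → index 0.
Insert 647: h=0, slot 0 occupied → index 1.
Insert 808: h=0, slots 0,1 occupied → index 4.
Table: [549, 647, ., ., 808, 711, .]
Lookup 808: h=0, probe 0,1,4 → found at 4.

3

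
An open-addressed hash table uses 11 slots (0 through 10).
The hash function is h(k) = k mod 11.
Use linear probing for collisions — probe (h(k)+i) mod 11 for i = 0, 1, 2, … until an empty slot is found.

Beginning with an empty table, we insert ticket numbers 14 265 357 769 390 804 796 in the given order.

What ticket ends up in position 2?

804

14: h=3 => slot 3
265: h=1 => slot 1
357: h=5 => slot 5
769: h=10 => slot 10
390: h=5, probe 5,6 => slot 6
804: h=1, probe 1,2 => slot 2
796: h=4 => slot 4
Table: [-, 265, 804, 14, 796, 357, 390, -, -, -, 769]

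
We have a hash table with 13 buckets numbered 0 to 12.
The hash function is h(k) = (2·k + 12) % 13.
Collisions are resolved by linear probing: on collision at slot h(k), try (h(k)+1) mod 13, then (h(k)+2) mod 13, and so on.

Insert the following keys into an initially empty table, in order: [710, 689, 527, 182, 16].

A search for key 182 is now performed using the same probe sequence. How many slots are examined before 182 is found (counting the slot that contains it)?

3

Insert 710: h=2, slot 2 empty -> index 2.
Insert 689: h=12, slot 12 empty -> index 12.
Insert 527: h=0, slot 0 empty -> index 0.
Insert 182: h=12, slots 12,0 occupied -> index 1.
Insert 16: h=5, slot 5 empty -> index 5.
Table: [527, 182, 710, —, —, 16, —, —, —, —, —, —, 689]
Lookup 182: h=12, probe 12,0,1 → found at 1.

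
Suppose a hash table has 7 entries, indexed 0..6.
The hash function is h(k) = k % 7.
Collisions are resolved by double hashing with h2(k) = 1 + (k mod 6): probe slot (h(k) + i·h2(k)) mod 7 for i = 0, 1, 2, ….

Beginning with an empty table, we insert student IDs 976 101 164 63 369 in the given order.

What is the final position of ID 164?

Insert 976: h=3, slot 3 empty → index 3.
Insert 101: h=3, h2=6, slot 3 occupied → index 2.
Insert 164: h=3, h2=3, slot 3 occupied → index 6.
Insert 63: h=0, slot 0 empty → index 0.
Insert 369: h=5, slot 5 empty → index 5.
Table: [63, -, 101, 976, -, 369, 164]

6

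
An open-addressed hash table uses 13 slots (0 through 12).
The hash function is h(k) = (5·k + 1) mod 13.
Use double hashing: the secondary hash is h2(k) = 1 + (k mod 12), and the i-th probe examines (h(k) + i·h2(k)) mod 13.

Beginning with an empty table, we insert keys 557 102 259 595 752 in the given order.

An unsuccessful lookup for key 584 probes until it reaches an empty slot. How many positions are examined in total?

2

557 hashes to 4; slot 4 is free → place at 4.
102 hashes to 4, h2=7; 4 taken → place at 11.
259 hashes to 9; slot 9 is free → place at 9.
595 hashes to 12; slot 12 is free → place at 12.
752 hashes to 4, h2=9; 4 taken → place at 0.
Table: [752, ∅, ∅, ∅, 557, ∅, ∅, ∅, ∅, 259, ∅, 102, 595]
Lookup 584: h=9, h2=9, probe 9,5 → slot 5 empty, not found.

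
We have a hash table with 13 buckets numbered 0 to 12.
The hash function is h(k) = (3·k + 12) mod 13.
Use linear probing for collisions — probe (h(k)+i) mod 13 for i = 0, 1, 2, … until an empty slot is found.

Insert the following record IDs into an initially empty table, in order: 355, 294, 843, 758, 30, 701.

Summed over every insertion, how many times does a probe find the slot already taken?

Insert 355: h=11, slot 11 empty -> index 11.
Insert 294: h=10, slot 10 empty -> index 10.
Insert 843: h=6, slot 6 empty -> index 6.
Insert 758: h=11, slot 11 occupied -> index 12.
Insert 30: h=11, slots 11,12 occupied -> index 0.
Insert 701: h=9, slot 9 empty -> index 9.
Table: [30, —, —, —, —, —, 843, —, —, 701, 294, 355, 758]

3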